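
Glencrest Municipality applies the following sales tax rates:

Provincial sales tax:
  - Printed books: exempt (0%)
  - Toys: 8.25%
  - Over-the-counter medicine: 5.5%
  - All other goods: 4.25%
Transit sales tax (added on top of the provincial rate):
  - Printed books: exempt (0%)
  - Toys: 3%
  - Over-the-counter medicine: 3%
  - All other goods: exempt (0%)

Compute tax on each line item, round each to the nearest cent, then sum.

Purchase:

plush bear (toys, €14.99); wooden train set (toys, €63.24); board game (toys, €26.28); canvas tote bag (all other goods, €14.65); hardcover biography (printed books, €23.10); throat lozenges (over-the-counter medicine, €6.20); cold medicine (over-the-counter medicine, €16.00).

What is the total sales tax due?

€14.27

Plush bear €14.99: toys → 8.25% + 3% transit = 11.25% → €1.69
Wooden train set €63.24: toys → 8.25% + 3% transit = 11.25% → €7.11
Board game €26.28: toys → 8.25% + 3% transit = 11.25% → €2.96
Canvas tote bag €14.65: all other goods → 4.25% + 0% transit = 4.25% → €0.62
Hardcover biography €23.10: printed books → 0% + 0% transit = 0% → €0.00
Throat lozenges €6.20: over-the-counter medicine → 5.5% + 3% transit = 8.5% → €0.53
Cold medicine €16.00: over-the-counter medicine → 5.5% + 3% transit = 8.5% → €1.36
Total tax = €1.69 + €7.11 + €2.96 + €0.62 + €0.53 + €1.36 = €14.27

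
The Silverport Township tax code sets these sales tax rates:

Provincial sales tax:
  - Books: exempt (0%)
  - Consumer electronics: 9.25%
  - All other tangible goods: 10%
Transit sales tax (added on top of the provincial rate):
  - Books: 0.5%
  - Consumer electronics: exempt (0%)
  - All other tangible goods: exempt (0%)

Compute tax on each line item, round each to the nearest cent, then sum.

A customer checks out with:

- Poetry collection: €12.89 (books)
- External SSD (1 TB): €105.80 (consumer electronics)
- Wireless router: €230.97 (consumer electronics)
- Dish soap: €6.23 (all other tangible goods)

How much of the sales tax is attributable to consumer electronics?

External SSD (1 TB) €105.80: consumer electronics → 9.25% + 0% transit = 9.25% → €9.79
Wireless router €230.97: consumer electronics → 9.25% + 0% transit = 9.25% → €21.36
Tax on consumer electronics = €9.79 + €21.36 = €31.15

€31.15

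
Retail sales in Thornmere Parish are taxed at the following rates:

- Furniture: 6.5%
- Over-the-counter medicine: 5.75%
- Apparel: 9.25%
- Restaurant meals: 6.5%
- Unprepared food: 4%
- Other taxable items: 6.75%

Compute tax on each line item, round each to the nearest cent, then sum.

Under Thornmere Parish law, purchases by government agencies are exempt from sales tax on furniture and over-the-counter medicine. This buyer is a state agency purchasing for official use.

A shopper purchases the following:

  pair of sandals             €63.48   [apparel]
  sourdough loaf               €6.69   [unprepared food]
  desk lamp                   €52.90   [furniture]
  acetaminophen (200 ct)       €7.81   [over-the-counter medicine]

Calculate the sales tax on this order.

Pair of sandals €63.48: apparel → 9.25% → €5.87
Sourdough loaf €6.69: unprepared food → 4% → €0.27
Desk lamp €52.90: furniture, buyer-exempt → 0% → €0.00
Acetaminophen (200 ct) €7.81: over-the-counter medicine, buyer-exempt → 0% → €0.00
Total tax = €5.87 + €0.27 = €6.14

€6.14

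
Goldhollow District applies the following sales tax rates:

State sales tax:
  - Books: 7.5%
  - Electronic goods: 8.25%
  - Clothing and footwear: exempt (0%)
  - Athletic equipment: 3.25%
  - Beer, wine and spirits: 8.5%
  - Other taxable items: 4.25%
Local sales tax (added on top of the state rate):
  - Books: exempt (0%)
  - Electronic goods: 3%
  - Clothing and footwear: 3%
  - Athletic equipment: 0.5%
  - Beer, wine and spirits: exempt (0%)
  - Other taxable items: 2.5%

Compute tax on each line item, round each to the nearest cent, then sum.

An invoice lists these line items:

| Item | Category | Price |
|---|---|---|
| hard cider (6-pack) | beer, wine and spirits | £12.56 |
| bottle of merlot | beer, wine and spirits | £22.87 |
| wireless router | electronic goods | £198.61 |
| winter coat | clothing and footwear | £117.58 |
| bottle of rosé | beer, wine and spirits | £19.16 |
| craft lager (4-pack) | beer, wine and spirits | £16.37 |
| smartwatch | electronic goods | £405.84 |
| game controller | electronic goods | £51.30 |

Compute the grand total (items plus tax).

£927.62

Hard cider (6-pack) £12.56: beer, wine and spirits → 8.5% + 0% local = 8.5% → £1.07
Bottle of merlot £22.87: beer, wine and spirits → 8.5% + 0% local = 8.5% → £1.94
Wireless router £198.61: electronic goods → 8.25% + 3% local = 11.25% → £22.34
Winter coat £117.58: clothing and footwear → 0% + 3% local = 3% → £3.53
Bottle of rosé £19.16: beer, wine and spirits → 8.5% + 0% local = 8.5% → £1.63
Craft lager (4-pack) £16.37: beer, wine and spirits → 8.5% + 0% local = 8.5% → £1.39
Smartwatch £405.84: electronic goods → 8.25% + 3% local = 11.25% → £45.66
Game controller £51.30: electronic goods → 8.25% + 3% local = 11.25% → £5.77
Subtotal = £844.29; tax = £83.33; total due = £927.62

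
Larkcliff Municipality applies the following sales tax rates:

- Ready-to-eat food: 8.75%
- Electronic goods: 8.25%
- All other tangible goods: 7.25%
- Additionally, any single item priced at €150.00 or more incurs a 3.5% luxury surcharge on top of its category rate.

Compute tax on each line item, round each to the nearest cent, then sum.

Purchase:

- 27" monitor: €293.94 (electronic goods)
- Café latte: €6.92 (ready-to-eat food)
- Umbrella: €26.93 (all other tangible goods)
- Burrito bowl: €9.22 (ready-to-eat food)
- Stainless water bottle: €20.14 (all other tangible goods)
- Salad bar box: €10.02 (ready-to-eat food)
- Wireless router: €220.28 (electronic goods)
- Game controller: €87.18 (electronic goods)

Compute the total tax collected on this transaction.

€73.32

27" monitor €293.94: electronic goods → 8.25% + 3.5% surcharge = 11.75% → €34.54
Café latte €6.92: ready-to-eat food → 8.75% → €0.61
Umbrella €26.93: all other tangible goods → 7.25% → €1.95
Burrito bowl €9.22: ready-to-eat food → 8.75% → €0.81
Stainless water bottle €20.14: all other tangible goods → 7.25% → €1.46
Salad bar box €10.02: ready-to-eat food → 8.75% → €0.88
Wireless router €220.28: electronic goods → 8.25% + 3.5% surcharge = 11.75% → €25.88
Game controller €87.18: electronic goods → 8.25% → €7.19
Total tax = €34.54 + €0.61 + €1.95 + €0.81 + €1.46 + €0.88 + €25.88 + €7.19 = €73.32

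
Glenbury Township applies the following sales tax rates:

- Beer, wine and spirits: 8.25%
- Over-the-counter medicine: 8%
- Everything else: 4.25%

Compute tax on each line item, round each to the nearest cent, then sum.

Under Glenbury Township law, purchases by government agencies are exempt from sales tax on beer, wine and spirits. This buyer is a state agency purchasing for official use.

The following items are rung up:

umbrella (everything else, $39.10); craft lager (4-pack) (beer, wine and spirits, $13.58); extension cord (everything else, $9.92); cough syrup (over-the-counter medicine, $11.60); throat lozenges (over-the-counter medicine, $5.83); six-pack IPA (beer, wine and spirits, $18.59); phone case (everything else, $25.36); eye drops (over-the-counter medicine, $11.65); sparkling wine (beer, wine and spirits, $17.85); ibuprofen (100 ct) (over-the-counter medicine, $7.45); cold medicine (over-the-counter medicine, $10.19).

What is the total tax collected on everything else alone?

Umbrella $39.10: everything else → 4.25% → $1.66
Extension cord $9.92: everything else → 4.25% → $0.42
Phone case $25.36: everything else → 4.25% → $1.08
Tax on everything else = $1.66 + $0.42 + $1.08 = $3.16

$3.16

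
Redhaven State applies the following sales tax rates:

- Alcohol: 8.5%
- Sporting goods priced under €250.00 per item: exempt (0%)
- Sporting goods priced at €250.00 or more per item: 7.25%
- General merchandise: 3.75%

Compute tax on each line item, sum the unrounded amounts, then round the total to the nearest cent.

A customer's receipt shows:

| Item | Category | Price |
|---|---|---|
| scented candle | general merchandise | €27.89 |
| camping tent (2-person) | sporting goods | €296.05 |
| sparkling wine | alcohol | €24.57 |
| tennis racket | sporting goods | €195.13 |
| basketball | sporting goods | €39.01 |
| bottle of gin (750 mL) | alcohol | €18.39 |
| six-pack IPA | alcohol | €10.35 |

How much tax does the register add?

€27.04

Scented candle €27.89: general merchandise → 3.75% → €1.045875
Camping tent (2-person) €296.05: sporting goods, €250.00 or more → 7.25% → €21.463625
Sparkling wine €24.57: alcohol → 8.5% → €2.08845
Tennis racket €195.13: sporting goods, under €250.00 → 0% → €0.00
Basketball €39.01: sporting goods, under €250.00 → 0% → €0.00
Bottle of gin (750 mL) €18.39: alcohol → 8.5% → €1.56315
Six-pack IPA €10.35: alcohol → 8.5% → €0.87975
Unrounded tax sum = €27.04085 → €27.04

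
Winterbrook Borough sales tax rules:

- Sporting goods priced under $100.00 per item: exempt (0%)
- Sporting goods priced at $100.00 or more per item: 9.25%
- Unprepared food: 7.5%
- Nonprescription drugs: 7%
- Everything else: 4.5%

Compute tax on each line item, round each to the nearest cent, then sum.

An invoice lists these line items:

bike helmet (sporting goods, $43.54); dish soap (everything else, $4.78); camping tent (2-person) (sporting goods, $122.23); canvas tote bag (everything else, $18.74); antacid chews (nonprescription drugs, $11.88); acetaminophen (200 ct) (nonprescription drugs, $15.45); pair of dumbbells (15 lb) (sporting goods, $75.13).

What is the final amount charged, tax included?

$306.03

Bike helmet $43.54: sporting goods, under $100.00 → 0% → $0.00
Dish soap $4.78: everything else → 4.5% → $0.22
Camping tent (2-person) $122.23: sporting goods, $100.00 or more → 9.25% → $11.31
Canvas tote bag $18.74: everything else → 4.5% → $0.84
Antacid chews $11.88: nonprescription drugs → 7% → $0.83
Acetaminophen (200 ct) $15.45: nonprescription drugs → 7% → $1.08
Pair of dumbbells (15 lb) $75.13: sporting goods, under $100.00 → 0% → $0.00
Subtotal = $291.75; tax = $14.28; total due = $306.03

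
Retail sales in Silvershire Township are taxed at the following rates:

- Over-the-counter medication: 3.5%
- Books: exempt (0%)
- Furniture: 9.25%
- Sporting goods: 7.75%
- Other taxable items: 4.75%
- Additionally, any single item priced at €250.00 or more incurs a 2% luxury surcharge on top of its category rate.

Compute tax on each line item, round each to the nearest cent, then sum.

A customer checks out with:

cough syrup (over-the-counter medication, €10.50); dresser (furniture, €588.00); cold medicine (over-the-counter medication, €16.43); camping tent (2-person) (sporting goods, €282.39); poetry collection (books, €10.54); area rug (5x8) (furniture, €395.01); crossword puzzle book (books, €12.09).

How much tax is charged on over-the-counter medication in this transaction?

€0.95

Cough syrup €10.50: over-the-counter medication → 3.5% → €0.37
Cold medicine €16.43: over-the-counter medication → 3.5% → €0.58
Tax on over-the-counter medication = €0.37 + €0.58 = €0.95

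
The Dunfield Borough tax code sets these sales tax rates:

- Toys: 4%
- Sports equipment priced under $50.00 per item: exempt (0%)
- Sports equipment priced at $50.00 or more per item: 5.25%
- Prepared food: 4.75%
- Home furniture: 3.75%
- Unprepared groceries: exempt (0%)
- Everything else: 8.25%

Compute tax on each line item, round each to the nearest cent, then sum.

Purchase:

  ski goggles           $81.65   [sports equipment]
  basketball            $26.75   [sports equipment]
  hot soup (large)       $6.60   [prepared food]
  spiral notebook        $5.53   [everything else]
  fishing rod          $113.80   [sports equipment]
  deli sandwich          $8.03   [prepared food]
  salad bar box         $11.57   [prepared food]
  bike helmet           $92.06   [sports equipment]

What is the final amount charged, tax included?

$362.78

Ski goggles $81.65: sports equipment, $50.00 or more → 5.25% → $4.29
Basketball $26.75: sports equipment, under $50.00 → 0% → $0.00
Hot soup (large) $6.60: prepared food → 4.75% → $0.31
Spiral notebook $5.53: everything else → 8.25% → $0.46
Fishing rod $113.80: sports equipment, $50.00 or more → 5.25% → $5.97
Deli sandwich $8.03: prepared food → 4.75% → $0.38
Salad bar box $11.57: prepared food → 4.75% → $0.55
Bike helmet $92.06: sports equipment, $50.00 or more → 5.25% → $4.83
Subtotal = $345.99; tax = $16.79; total due = $362.78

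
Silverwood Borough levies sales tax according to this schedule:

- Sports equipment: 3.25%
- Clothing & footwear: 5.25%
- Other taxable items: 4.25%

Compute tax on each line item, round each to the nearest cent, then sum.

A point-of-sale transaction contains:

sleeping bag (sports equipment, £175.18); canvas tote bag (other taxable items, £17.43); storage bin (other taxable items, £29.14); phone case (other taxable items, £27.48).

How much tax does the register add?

£8.84

Sleeping bag £175.18: sports equipment → 3.25% → £5.69
Canvas tote bag £17.43: other taxable items → 4.25% → £0.74
Storage bin £29.14: other taxable items → 4.25% → £1.24
Phone case £27.48: other taxable items → 4.25% → £1.17
Total tax = £5.69 + £0.74 + £1.24 + £1.17 = £8.84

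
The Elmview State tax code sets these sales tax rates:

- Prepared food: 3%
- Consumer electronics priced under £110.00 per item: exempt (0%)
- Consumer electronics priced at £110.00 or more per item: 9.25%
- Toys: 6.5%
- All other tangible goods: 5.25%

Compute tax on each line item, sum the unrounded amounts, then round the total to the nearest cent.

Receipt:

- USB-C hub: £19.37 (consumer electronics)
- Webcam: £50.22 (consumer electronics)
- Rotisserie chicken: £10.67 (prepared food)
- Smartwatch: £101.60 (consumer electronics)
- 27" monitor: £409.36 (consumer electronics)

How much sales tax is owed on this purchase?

£38.19

USB-C hub £19.37: consumer electronics, under £110.00 → 0% → £0.00
Webcam £50.22: consumer electronics, under £110.00 → 0% → £0.00
Rotisserie chicken £10.67: prepared food → 3% → £0.3201
Smartwatch £101.60: consumer electronics, under £110.00 → 0% → £0.00
27" monitor £409.36: consumer electronics, £110.00 or more → 9.25% → £37.8658
Unrounded tax sum = £38.1859 → £38.19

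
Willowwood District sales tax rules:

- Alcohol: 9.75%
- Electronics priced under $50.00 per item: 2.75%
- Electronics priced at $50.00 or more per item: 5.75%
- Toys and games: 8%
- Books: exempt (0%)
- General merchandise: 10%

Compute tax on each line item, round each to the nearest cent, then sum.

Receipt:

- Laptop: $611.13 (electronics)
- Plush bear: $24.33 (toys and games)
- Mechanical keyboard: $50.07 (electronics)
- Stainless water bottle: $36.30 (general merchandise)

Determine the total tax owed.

$43.60

Laptop $611.13: electronics, $50.00 or more → 5.75% → $35.14
Plush bear $24.33: toys and games → 8% → $1.95
Mechanical keyboard $50.07: electronics, $50.00 or more → 5.75% → $2.88
Stainless water bottle $36.30: general merchandise → 10% → $3.63
Total tax = $35.14 + $1.95 + $2.88 + $3.63 = $43.60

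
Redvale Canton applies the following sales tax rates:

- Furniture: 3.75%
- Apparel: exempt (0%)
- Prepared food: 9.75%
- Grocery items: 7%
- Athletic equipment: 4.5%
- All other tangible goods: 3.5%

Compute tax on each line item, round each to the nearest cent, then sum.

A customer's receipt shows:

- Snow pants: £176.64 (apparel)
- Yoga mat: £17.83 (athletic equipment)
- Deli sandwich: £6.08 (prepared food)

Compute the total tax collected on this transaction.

Snow pants £176.64: apparel → 0% → £0.00
Yoga mat £17.83: athletic equipment → 4.5% → £0.80
Deli sandwich £6.08: prepared food → 9.75% → £0.59
Total tax = £0.80 + £0.59 = £1.39

£1.39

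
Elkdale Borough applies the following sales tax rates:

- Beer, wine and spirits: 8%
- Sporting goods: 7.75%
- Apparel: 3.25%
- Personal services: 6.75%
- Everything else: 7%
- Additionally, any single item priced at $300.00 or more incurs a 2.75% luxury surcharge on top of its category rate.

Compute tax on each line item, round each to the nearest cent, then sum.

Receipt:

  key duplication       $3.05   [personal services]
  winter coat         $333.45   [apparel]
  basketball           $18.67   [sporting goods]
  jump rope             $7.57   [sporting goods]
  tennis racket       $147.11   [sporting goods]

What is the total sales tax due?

Key duplication $3.05: personal services → 6.75% → $0.21
Winter coat $333.45: apparel → 3.25% + 2.75% surcharge = 6% → $20.01
Basketball $18.67: sporting goods → 7.75% → $1.45
Jump rope $7.57: sporting goods → 7.75% → $0.59
Tennis racket $147.11: sporting goods → 7.75% → $11.40
Total tax = $0.21 + $20.01 + $1.45 + $0.59 + $11.40 = $33.66

$33.66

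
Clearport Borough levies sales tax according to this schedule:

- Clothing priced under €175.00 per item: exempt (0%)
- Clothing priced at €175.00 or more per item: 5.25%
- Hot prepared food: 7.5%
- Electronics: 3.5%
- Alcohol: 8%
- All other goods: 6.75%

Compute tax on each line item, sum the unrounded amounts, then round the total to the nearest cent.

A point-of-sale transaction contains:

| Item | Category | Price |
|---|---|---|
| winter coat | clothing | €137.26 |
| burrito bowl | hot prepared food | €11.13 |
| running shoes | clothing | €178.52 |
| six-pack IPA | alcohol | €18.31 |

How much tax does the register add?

€11.67

Winter coat €137.26: clothing, under €175.00 → 0% → €0.00
Burrito bowl €11.13: hot prepared food → 7.5% → €0.83475
Running shoes €178.52: clothing, €175.00 or more → 5.25% → €9.3723
Six-pack IPA €18.31: alcohol → 8% → €1.4648
Unrounded tax sum = €11.67185 → €11.67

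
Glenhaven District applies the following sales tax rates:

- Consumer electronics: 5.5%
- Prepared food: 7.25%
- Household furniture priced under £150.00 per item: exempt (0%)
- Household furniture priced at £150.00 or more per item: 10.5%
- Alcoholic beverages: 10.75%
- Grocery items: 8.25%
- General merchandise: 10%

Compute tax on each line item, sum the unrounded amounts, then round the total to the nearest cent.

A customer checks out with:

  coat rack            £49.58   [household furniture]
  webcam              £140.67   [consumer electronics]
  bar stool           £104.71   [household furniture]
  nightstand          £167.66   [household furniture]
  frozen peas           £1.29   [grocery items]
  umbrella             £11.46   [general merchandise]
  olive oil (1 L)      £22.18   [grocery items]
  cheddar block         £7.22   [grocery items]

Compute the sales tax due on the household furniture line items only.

Coat rack £49.58: household furniture, under £150.00 → 0% → £0.00
Bar stool £104.71: household furniture, under £150.00 → 0% → £0.00
Nightstand £167.66: household furniture, £150.00 or more → 10.5% → £17.6043
Tax on household furniture: unrounded sum = £17.6043 → £17.60

£17.60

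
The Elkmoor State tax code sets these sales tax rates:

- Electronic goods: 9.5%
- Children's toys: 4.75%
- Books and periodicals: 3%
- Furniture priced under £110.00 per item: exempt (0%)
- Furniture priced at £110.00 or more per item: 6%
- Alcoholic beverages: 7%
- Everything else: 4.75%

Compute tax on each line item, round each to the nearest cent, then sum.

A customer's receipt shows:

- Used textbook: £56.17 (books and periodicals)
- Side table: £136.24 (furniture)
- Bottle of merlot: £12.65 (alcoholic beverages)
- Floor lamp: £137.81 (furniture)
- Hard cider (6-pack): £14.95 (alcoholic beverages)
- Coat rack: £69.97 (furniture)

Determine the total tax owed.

£20.07

Used textbook £56.17: books and periodicals → 3% → £1.69
Side table £136.24: furniture, £110.00 or more → 6% → £8.17
Bottle of merlot £12.65: alcoholic beverages → 7% → £0.89
Floor lamp £137.81: furniture, £110.00 or more → 6% → £8.27
Hard cider (6-pack) £14.95: alcoholic beverages → 7% → £1.05
Coat rack £69.97: furniture, under £110.00 → 0% → £0.00
Total tax = £1.69 + £8.17 + £0.89 + £8.27 + £1.05 = £20.07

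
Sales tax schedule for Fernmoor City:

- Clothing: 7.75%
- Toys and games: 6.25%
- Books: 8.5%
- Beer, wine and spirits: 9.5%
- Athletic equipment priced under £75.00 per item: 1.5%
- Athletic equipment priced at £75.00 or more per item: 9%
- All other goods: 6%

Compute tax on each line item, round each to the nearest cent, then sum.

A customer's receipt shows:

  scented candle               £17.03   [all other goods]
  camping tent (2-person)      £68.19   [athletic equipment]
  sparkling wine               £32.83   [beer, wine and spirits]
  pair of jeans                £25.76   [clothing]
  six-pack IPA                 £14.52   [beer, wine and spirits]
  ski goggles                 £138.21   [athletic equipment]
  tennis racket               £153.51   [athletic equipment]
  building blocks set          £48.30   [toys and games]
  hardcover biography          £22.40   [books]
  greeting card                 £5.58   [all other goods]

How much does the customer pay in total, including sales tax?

Scented candle £17.03: all other goods → 6% → £1.02
Camping tent (2-person) £68.19: athletic equipment, under £75.00 → 1.5% → £1.02
Sparkling wine £32.83: beer, wine and spirits → 9.5% → £3.12
Pair of jeans £25.76: clothing → 7.75% → £2.00
Six-pack IPA £14.52: beer, wine and spirits → 9.5% → £1.38
Ski goggles £138.21: athletic equipment, £75.00 or more → 9% → £12.44
Tennis racket £153.51: athletic equipment, £75.00 or more → 9% → £13.82
Building blocks set £48.30: toys and games → 6.25% → £3.02
Hardcover biography £22.40: books → 8.5% → £1.90
Greeting card £5.58: all other goods → 6% → £0.33
Subtotal = £526.33; tax = £40.05; total due = £566.38

£566.38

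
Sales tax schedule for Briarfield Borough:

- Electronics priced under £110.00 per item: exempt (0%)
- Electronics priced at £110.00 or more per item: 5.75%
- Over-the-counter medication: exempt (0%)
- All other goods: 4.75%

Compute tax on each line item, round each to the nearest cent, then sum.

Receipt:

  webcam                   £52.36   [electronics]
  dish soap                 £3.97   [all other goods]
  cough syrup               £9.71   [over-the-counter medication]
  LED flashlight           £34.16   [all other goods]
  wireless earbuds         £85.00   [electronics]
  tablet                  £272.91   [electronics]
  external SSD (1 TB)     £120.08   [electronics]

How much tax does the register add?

£24.40

Webcam £52.36: electronics, under £110.00 → 0% → £0.00
Dish soap £3.97: all other goods → 4.75% → £0.19
Cough syrup £9.71: over-the-counter medication → 0% → £0.00
LED flashlight £34.16: all other goods → 4.75% → £1.62
Wireless earbuds £85.00: electronics, under £110.00 → 0% → £0.00
Tablet £272.91: electronics, £110.00 or more → 5.75% → £15.69
External SSD (1 TB) £120.08: electronics, £110.00 or more → 5.75% → £6.90
Total tax = £0.19 + £1.62 + £15.69 + £6.90 = £24.40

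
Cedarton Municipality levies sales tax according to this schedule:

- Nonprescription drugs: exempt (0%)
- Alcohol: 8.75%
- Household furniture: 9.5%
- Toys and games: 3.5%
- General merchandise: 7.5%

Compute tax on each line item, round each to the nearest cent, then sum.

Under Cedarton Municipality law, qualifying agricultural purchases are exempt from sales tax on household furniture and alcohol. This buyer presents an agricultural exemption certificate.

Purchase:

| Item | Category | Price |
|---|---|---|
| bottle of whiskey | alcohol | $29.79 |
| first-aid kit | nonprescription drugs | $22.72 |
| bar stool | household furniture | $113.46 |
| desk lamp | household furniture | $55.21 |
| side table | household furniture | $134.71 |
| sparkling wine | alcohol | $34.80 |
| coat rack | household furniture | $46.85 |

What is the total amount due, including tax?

Bottle of whiskey $29.79: alcohol, buyer-exempt → 0% → $0.00
First-aid kit $22.72: nonprescription drugs → 0% → $0.00
Bar stool $113.46: household furniture, buyer-exempt → 0% → $0.00
Desk lamp $55.21: household furniture, buyer-exempt → 0% → $0.00
Side table $134.71: household furniture, buyer-exempt → 0% → $0.00
Sparkling wine $34.80: alcohol, buyer-exempt → 0% → $0.00
Coat rack $46.85: household furniture, buyer-exempt → 0% → $0.00
Subtotal = $437.54; tax = $0.00; total due = $437.54

$437.54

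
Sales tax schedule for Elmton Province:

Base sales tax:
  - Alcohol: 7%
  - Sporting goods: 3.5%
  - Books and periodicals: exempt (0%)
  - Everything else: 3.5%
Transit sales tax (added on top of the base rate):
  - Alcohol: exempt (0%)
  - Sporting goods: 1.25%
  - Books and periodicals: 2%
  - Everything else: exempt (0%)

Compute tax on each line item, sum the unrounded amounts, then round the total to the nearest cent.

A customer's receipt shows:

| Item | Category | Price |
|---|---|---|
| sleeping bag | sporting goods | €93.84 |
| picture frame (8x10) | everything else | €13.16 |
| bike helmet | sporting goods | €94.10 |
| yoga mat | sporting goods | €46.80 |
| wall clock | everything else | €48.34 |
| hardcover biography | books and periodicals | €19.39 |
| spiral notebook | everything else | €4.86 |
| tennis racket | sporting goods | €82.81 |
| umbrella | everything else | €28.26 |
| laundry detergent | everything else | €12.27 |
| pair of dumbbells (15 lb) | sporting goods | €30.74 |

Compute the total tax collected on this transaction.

€20.67

Sleeping bag €93.84: sporting goods → 3.5% + 1.25% transit = 4.75% → €4.4574
Picture frame (8x10) €13.16: everything else → 3.5% + 0% transit = 3.5% → €0.4606
Bike helmet €94.10: sporting goods → 3.5% + 1.25% transit = 4.75% → €4.46975
Yoga mat €46.80: sporting goods → 3.5% + 1.25% transit = 4.75% → €2.223
Wall clock €48.34: everything else → 3.5% + 0% transit = 3.5% → €1.6919
Hardcover biography €19.39: books and periodicals → 0% + 2% transit = 2% → €0.3878
Spiral notebook €4.86: everything else → 3.5% + 0% transit = 3.5% → €0.1701
Tennis racket €82.81: sporting goods → 3.5% + 1.25% transit = 4.75% → €3.933475
Umbrella €28.26: everything else → 3.5% + 0% transit = 3.5% → €0.9891
Laundry detergent €12.27: everything else → 3.5% + 0% transit = 3.5% → €0.42945
Pair of dumbbells (15 lb) €30.74: sporting goods → 3.5% + 1.25% transit = 4.75% → €1.46015
Unrounded tax sum = €20.672725 → €20.67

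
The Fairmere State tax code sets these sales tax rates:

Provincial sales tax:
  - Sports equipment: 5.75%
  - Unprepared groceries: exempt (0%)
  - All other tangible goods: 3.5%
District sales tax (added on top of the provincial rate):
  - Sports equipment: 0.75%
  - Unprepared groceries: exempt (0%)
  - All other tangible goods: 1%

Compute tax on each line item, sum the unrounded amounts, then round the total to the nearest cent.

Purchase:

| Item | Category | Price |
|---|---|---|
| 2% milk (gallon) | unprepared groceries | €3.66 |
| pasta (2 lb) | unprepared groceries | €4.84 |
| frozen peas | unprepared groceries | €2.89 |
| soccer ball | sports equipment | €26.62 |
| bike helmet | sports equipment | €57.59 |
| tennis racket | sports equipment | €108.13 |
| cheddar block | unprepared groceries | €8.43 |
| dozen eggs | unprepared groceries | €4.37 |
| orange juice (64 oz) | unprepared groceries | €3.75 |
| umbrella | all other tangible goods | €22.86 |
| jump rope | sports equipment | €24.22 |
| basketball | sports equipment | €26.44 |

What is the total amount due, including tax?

€310.62

2% milk (gallon) €3.66: unprepared groceries → 0% + 0% district = 0% → €0.00
Pasta (2 lb) €4.84: unprepared groceries → 0% + 0% district = 0% → €0.00
Frozen peas €2.89: unprepared groceries → 0% + 0% district = 0% → €0.00
Soccer ball €26.62: sports equipment → 5.75% + 0.75% district = 6.5% → €1.7303
Bike helmet €57.59: sports equipment → 5.75% + 0.75% district = 6.5% → €3.74335
Tennis racket €108.13: sports equipment → 5.75% + 0.75% district = 6.5% → €7.02845
Cheddar block €8.43: unprepared groceries → 0% + 0% district = 0% → €0.00
Dozen eggs €4.37: unprepared groceries → 0% + 0% district = 0% → €0.00
Orange juice (64 oz) €3.75: unprepared groceries → 0% + 0% district = 0% → €0.00
Umbrella €22.86: all other tangible goods → 3.5% + 1% district = 4.5% → €1.0287
Jump rope €24.22: sports equipment → 5.75% + 0.75% district = 6.5% → €1.5743
Basketball €26.44: sports equipment → 5.75% + 0.75% district = 6.5% → €1.7186
Subtotal = €293.80; unrounded tax = €16.8237 → €16.82; total due = €310.62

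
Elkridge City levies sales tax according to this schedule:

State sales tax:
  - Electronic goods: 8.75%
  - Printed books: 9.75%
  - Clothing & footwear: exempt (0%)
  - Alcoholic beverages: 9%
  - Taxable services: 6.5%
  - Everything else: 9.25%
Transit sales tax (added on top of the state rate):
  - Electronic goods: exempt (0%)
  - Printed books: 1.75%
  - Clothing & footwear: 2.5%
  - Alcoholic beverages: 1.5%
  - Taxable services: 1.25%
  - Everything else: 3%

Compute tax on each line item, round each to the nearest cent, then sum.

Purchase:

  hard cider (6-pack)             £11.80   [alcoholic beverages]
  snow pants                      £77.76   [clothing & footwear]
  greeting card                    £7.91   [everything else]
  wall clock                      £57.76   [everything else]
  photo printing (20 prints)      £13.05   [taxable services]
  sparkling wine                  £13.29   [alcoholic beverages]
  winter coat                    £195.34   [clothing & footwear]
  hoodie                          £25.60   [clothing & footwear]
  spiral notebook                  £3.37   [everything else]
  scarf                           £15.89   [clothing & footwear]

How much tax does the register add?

£19.97

Hard cider (6-pack) £11.80: alcoholic beverages → 9% + 1.5% transit = 10.5% → £1.24
Snow pants £77.76: clothing & footwear → 0% + 2.5% transit = 2.5% → £1.94
Greeting card £7.91: everything else → 9.25% + 3% transit = 12.25% → £0.97
Wall clock £57.76: everything else → 9.25% + 3% transit = 12.25% → £7.08
Photo printing (20 prints) £13.05: taxable services → 6.5% + 1.25% transit = 7.75% → £1.01
Sparkling wine £13.29: alcoholic beverages → 9% + 1.5% transit = 10.5% → £1.40
Winter coat £195.34: clothing & footwear → 0% + 2.5% transit = 2.5% → £4.88
Hoodie £25.60: clothing & footwear → 0% + 2.5% transit = 2.5% → £0.64
Spiral notebook £3.37: everything else → 9.25% + 3% transit = 12.25% → £0.41
Scarf £15.89: clothing & footwear → 0% + 2.5% transit = 2.5% → £0.40
Total tax = £1.24 + £1.94 + £0.97 + £7.08 + £1.01 + £1.40 + £4.88 + £0.64 + £0.41 + £0.40 = £19.97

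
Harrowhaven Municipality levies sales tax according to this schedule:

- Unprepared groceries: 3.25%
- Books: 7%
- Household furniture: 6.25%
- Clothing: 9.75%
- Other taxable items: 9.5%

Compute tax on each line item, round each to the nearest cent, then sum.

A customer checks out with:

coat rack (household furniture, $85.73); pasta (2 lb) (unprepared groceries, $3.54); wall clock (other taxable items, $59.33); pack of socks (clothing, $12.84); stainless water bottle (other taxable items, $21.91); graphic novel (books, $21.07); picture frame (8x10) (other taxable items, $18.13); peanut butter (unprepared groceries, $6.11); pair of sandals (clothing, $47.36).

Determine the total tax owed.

Coat rack $85.73: household furniture → 6.25% → $5.36
Pasta (2 lb) $3.54: unprepared groceries → 3.25% → $0.12
Wall clock $59.33: other taxable items → 9.5% → $5.64
Pack of socks $12.84: clothing → 9.75% → $1.25
Stainless water bottle $21.91: other taxable items → 9.5% → $2.08
Graphic novel $21.07: books → 7% → $1.47
Picture frame (8x10) $18.13: other taxable items → 9.5% → $1.72
Peanut butter $6.11: unprepared groceries → 3.25% → $0.20
Pair of sandals $47.36: clothing → 9.75% → $4.62
Total tax = $5.36 + $0.12 + $5.64 + $1.25 + $2.08 + $1.47 + $1.72 + $0.20 + $4.62 = $22.46

$22.46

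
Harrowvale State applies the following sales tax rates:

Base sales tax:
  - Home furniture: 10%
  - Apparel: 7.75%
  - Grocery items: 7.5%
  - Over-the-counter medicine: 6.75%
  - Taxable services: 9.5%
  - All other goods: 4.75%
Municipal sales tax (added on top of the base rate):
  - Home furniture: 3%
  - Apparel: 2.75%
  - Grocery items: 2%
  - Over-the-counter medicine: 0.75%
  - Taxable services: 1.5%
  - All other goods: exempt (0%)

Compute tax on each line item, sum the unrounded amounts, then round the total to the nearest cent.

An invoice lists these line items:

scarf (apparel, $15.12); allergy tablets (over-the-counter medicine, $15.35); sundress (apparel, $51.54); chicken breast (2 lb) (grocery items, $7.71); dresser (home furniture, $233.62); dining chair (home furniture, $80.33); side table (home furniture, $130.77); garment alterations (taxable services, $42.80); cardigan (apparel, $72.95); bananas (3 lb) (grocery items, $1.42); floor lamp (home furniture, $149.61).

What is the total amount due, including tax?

Scarf $15.12: apparel → 7.75% + 2.75% municipal = 10.5% → $1.5876
Allergy tablets $15.35: over-the-counter medicine → 6.75% + 0.75% municipal = 7.5% → $1.15125
Sundress $51.54: apparel → 7.75% + 2.75% municipal = 10.5% → $5.4117
Chicken breast (2 lb) $7.71: grocery items → 7.5% + 2% municipal = 9.5% → $0.73245
Dresser $233.62: home furniture → 10% + 3% municipal = 13% → $30.3706
Dining chair $80.33: home furniture → 10% + 3% municipal = 13% → $10.4429
Side table $130.77: home furniture → 10% + 3% municipal = 13% → $17.0001
Garment alterations $42.80: taxable services → 9.5% + 1.5% municipal = 11% → $4.708
Cardigan $72.95: apparel → 7.75% + 2.75% municipal = 10.5% → $7.65975
Bananas (3 lb) $1.42: grocery items → 7.5% + 2% municipal = 9.5% → $0.1349
Floor lamp $149.61: home furniture → 10% + 3% municipal = 13% → $19.4493
Subtotal = $801.22; unrounded tax = $98.64855 → $98.65; total due = $899.87

$899.87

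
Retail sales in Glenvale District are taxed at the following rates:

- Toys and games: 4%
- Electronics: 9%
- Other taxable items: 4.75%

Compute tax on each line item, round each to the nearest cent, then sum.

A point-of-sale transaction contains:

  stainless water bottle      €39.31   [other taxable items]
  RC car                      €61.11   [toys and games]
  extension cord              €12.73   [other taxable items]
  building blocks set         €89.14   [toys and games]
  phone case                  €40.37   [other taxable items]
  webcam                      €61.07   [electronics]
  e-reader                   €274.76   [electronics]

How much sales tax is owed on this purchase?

€40.63

Stainless water bottle €39.31: other taxable items → 4.75% → €1.87
RC car €61.11: toys and games → 4% → €2.44
Extension cord €12.73: other taxable items → 4.75% → €0.60
Building blocks set €89.14: toys and games → 4% → €3.57
Phone case €40.37: other taxable items → 4.75% → €1.92
Webcam €61.07: electronics → 9% → €5.50
E-reader €274.76: electronics → 9% → €24.73
Total tax = €1.87 + €2.44 + €0.60 + €3.57 + €1.92 + €5.50 + €24.73 = €40.63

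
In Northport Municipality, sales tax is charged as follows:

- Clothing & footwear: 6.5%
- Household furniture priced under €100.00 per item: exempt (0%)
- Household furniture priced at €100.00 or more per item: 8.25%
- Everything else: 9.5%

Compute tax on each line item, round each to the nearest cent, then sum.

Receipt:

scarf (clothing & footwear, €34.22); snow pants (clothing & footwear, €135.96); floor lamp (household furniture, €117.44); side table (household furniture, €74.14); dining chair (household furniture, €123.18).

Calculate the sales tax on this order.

Scarf €34.22: clothing & footwear → 6.5% → €2.22
Snow pants €135.96: clothing & footwear → 6.5% → €8.84
Floor lamp €117.44: household furniture, €100.00 or more → 8.25% → €9.69
Side table €74.14: household furniture, under €100.00 → 0% → €0.00
Dining chair €123.18: household furniture, €100.00 or more → 8.25% → €10.16
Total tax = €2.22 + €8.84 + €9.69 + €10.16 = €30.91

€30.91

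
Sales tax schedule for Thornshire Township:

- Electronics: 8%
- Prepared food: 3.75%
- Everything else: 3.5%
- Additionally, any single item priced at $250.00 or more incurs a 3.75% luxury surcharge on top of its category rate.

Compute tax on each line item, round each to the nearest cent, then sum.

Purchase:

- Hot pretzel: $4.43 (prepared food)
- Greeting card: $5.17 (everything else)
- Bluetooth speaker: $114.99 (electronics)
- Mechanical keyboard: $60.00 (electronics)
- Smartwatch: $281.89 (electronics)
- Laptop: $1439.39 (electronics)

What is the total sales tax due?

$216.60

Hot pretzel $4.43: prepared food → 3.75% → $0.17
Greeting card $5.17: everything else → 3.5% → $0.18
Bluetooth speaker $114.99: electronics → 8% → $9.20
Mechanical keyboard $60.00: electronics → 8% → $4.80
Smartwatch $281.89: electronics → 8% + 3.75% surcharge = 11.75% → $33.12
Laptop $1439.39: electronics → 8% + 3.75% surcharge = 11.75% → $169.13
Total tax = $0.17 + $0.18 + $9.20 + $4.80 + $33.12 + $169.13 = $216.60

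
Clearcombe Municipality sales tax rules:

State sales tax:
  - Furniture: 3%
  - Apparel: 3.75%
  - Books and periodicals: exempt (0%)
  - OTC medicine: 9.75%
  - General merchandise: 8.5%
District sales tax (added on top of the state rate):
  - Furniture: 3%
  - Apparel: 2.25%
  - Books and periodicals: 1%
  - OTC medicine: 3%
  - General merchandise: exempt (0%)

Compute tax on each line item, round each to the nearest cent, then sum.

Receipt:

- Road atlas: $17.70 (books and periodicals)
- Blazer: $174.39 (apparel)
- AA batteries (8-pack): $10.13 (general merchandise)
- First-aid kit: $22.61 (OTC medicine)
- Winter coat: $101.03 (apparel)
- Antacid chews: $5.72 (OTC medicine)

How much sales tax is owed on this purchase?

$21.17

Road atlas $17.70: books and periodicals → 0% + 1% district = 1% → $0.18
Blazer $174.39: apparel → 3.75% + 2.25% district = 6% → $10.46
AA batteries (8-pack) $10.13: general merchandise → 8.5% + 0% district = 8.5% → $0.86
First-aid kit $22.61: OTC medicine → 9.75% + 3% district = 12.75% → $2.88
Winter coat $101.03: apparel → 3.75% + 2.25% district = 6% → $6.06
Antacid chews $5.72: OTC medicine → 9.75% + 3% district = 12.75% → $0.73
Total tax = $0.18 + $10.46 + $0.86 + $2.88 + $6.06 + $0.73 = $21.17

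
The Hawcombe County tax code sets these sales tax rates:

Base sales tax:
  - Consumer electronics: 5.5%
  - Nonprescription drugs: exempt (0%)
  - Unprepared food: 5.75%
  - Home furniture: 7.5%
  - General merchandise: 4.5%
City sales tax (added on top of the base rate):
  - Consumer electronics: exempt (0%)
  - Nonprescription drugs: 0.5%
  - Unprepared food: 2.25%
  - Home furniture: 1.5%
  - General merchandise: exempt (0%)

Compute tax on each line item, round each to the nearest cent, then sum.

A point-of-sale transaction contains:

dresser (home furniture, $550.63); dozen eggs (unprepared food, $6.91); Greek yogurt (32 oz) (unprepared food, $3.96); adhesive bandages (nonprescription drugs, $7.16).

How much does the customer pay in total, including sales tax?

Dresser $550.63: home furniture → 7.5% + 1.5% city = 9% → $49.56
Dozen eggs $6.91: unprepared food → 5.75% + 2.25% city = 8% → $0.55
Greek yogurt (32 oz) $3.96: unprepared food → 5.75% + 2.25% city = 8% → $0.32
Adhesive bandages $7.16: nonprescription drugs → 0% + 0.5% city = 0.5% → $0.04
Subtotal = $568.66; tax = $50.47; total due = $619.13

$619.13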